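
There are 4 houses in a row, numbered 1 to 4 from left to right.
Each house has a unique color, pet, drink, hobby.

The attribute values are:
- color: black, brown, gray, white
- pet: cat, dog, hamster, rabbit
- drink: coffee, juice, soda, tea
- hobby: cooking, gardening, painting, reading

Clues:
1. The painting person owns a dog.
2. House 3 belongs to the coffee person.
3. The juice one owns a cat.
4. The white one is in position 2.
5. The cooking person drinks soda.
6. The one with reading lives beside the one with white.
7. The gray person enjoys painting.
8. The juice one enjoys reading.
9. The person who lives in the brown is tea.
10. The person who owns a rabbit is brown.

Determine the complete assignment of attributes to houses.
Solution:

House | Color | Pet | Drink | Hobby
-----------------------------------
  1   | black | cat | juice | reading
  2   | white | hamster | soda | cooking
  3   | gray | dog | coffee | painting
  4   | brown | rabbit | tea | gardening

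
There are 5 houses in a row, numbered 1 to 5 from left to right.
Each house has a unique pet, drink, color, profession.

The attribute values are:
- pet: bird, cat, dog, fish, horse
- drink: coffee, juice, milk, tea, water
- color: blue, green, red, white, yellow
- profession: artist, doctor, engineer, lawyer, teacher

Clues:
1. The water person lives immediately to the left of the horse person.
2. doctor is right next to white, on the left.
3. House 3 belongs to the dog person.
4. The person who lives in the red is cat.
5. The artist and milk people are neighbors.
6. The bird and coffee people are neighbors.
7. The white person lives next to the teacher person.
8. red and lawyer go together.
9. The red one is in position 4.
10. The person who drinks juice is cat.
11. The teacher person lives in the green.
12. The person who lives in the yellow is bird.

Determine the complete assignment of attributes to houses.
Solution:

House | Pet | Drink | Color | Profession
----------------------------------------
  1   | bird | water | yellow | doctor
  2   | horse | coffee | white | artist
  3   | dog | milk | green | teacher
  4   | cat | juice | red | lawyer
  5   | fish | tea | blue | engineer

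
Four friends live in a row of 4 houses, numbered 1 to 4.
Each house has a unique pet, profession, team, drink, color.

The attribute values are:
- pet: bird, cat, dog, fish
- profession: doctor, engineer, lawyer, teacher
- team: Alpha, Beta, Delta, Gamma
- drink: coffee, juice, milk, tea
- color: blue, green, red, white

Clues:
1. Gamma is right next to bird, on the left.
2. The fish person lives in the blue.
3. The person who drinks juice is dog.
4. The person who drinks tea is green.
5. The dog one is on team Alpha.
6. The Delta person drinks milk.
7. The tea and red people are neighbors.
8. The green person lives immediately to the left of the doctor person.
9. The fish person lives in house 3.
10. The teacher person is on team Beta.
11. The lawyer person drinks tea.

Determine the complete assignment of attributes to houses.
Solution:

House | Pet | Profession | Team | Drink | Color
-----------------------------------------------
  1   | cat | lawyer | Gamma | tea | green
  2   | bird | doctor | Delta | milk | red
  3   | fish | teacher | Beta | coffee | blue
  4   | dog | engineer | Alpha | juice | white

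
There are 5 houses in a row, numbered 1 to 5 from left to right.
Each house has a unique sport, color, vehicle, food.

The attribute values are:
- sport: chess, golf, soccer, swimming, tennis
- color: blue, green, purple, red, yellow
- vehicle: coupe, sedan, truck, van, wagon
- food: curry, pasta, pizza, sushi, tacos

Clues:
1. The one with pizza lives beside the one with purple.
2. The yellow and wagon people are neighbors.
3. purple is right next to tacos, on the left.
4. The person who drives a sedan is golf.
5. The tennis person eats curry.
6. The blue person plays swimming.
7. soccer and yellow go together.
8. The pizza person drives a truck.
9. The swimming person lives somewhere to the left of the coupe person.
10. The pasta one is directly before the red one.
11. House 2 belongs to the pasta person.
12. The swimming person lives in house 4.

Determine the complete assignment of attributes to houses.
Solution:

House | Sport | Color | Vehicle | Food
--------------------------------------
  1   | soccer | yellow | truck | pizza
  2   | chess | purple | wagon | pasta
  3   | golf | red | sedan | tacos
  4   | swimming | blue | van | sushi
  5   | tennis | green | coupe | curry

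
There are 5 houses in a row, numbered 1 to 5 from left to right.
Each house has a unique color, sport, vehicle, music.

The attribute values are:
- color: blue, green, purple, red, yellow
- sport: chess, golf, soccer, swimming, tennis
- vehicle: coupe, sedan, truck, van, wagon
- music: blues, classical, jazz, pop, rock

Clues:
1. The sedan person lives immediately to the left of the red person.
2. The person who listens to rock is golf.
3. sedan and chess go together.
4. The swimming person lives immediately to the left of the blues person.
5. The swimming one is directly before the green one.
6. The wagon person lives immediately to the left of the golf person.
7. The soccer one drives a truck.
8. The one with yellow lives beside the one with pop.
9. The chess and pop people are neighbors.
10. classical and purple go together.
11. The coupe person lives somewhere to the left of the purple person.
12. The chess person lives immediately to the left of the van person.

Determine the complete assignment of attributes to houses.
Solution:

House | Color | Sport | Vehicle | Music
---------------------------------------
  1   | yellow | chess | sedan | jazz
  2   | red | swimming | van | pop
  3   | green | tennis | wagon | blues
  4   | blue | golf | coupe | rock
  5   | purple | soccer | truck | classical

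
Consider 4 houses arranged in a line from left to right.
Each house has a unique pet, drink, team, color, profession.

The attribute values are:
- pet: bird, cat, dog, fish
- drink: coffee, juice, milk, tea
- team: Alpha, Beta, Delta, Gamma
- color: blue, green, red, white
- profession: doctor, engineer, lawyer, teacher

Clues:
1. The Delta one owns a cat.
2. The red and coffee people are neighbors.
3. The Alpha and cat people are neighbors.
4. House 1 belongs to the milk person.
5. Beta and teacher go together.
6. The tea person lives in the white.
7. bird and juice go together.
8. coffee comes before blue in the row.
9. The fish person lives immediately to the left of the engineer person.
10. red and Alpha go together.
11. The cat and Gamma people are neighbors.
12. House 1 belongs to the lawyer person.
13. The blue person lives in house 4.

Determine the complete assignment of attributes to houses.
Solution:

House | Pet | Drink | Team | Color | Profession
-----------------------------------------------
  1   | fish | milk | Alpha | red | lawyer
  2   | cat | coffee | Delta | green | engineer
  3   | dog | tea | Gamma | white | doctor
  4   | bird | juice | Beta | blue | teacher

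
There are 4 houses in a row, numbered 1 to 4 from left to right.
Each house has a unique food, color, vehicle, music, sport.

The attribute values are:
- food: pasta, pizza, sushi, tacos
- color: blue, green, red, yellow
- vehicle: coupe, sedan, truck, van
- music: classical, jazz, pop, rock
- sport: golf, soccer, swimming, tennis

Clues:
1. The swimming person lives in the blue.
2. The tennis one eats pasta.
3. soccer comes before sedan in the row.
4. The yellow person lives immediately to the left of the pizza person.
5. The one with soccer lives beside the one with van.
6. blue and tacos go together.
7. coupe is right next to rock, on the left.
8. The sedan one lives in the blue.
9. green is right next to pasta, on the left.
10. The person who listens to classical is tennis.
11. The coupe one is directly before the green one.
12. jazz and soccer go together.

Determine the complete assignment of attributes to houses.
Solution:

House | Food | Color | Vehicle | Music | Sport
----------------------------------------------
  1   | sushi | yellow | coupe | jazz | soccer
  2   | pizza | green | van | rock | golf
  3   | pasta | red | truck | classical | tennis
  4   | tacos | blue | sedan | pop | swimming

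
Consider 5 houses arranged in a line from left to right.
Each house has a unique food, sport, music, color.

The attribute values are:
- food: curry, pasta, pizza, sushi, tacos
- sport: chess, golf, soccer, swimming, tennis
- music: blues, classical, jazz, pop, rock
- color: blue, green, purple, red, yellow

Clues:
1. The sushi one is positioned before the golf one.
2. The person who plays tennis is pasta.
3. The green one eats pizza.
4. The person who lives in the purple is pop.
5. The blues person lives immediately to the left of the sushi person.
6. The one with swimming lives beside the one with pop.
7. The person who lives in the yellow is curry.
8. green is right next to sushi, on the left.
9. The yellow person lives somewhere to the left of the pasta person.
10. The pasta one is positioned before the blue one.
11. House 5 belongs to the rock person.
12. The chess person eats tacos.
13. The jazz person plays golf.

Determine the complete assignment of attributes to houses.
Solution:

House | Food | Sport | Music | Color
------------------------------------
  1   | pizza | swimming | blues | green
  2   | sushi | soccer | pop | purple
  3   | curry | golf | jazz | yellow
  4   | pasta | tennis | classical | red
  5   | tacos | chess | rock | blue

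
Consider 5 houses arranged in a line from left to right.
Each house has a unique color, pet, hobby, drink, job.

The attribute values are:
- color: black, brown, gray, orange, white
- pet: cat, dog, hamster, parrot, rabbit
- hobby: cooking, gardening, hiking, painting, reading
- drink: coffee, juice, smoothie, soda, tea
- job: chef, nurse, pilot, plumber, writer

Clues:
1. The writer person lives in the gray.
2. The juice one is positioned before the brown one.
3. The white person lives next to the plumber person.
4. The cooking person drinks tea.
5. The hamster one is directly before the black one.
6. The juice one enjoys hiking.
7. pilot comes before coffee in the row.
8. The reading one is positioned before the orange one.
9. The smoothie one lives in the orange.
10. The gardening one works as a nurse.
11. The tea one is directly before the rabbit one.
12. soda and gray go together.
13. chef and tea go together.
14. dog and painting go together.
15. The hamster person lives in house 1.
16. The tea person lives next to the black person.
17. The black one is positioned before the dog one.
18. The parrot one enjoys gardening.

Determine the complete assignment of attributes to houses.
Solution:

House | Color | Pet | Hobby | Drink | Job
-----------------------------------------
  1   | white | hamster | cooking | tea | chef
  2   | black | rabbit | hiking | juice | plumber
  3   | gray | cat | reading | soda | writer
  4   | orange | dog | painting | smoothie | pilot
  5   | brown | parrot | gardening | coffee | nurse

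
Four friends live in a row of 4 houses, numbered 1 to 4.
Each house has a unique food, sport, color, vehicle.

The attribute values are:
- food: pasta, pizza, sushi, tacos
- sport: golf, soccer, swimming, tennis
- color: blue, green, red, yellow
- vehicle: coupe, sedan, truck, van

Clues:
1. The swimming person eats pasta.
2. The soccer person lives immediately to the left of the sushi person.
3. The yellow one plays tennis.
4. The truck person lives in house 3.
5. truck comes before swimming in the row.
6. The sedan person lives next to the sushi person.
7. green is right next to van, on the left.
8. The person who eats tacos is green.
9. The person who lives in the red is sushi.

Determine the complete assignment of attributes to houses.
Solution:

House | Food | Sport | Color | Vehicle
--------------------------------------
  1   | tacos | soccer | green | sedan
  2   | sushi | golf | red | van
  3   | pizza | tennis | yellow | truck
  4   | pasta | swimming | blue | coupe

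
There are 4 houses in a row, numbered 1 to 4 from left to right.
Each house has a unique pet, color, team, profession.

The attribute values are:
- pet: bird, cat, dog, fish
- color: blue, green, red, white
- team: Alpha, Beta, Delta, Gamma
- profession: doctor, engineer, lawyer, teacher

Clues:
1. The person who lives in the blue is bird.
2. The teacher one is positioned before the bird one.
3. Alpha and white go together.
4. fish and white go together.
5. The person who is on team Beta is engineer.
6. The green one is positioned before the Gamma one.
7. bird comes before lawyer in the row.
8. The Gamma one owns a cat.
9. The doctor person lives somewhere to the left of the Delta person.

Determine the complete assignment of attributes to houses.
Solution:

House | Pet | Color | Team | Profession
---------------------------------------
  1   | fish | white | Alpha | doctor
  2   | dog | green | Delta | teacher
  3   | bird | blue | Beta | engineer
  4   | cat | red | Gamma | lawyer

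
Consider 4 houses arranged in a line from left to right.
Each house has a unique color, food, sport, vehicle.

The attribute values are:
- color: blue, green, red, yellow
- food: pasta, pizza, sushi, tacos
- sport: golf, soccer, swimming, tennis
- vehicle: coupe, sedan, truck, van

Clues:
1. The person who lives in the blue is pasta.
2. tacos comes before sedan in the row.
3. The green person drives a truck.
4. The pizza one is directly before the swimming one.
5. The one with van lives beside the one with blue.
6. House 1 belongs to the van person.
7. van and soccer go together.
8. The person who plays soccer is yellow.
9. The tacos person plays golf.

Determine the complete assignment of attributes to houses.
Solution:

House | Color | Food | Sport | Vehicle
--------------------------------------
  1   | yellow | pizza | soccer | van
  2   | blue | pasta | swimming | coupe
  3   | green | tacos | golf | truck
  4   | red | sushi | tennis | sedan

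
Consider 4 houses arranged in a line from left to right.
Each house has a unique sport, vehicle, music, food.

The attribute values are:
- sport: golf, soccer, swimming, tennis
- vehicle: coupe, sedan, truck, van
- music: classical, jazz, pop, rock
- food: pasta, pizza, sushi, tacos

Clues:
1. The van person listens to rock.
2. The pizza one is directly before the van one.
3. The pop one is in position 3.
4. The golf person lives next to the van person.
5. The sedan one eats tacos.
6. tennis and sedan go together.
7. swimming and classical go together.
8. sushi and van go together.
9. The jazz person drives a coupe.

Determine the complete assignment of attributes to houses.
Solution:

House | Sport | Vehicle | Music | Food
--------------------------------------
  1   | golf | coupe | jazz | pizza
  2   | soccer | van | rock | sushi
  3   | tennis | sedan | pop | tacos
  4   | swimming | truck | classical | pasta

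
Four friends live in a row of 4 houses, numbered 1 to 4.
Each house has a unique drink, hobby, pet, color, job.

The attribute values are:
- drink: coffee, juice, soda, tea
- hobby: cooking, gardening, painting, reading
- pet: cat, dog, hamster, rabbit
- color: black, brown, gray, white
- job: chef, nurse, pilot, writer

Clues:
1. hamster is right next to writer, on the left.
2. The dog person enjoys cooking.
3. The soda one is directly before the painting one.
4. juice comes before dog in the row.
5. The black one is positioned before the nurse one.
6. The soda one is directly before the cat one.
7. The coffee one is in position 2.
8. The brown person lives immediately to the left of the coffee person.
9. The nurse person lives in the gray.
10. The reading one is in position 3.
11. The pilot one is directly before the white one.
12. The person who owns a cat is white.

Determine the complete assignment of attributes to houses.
Solution:

House | Drink | Hobby | Pet | Color | Job
-----------------------------------------
  1   | soda | gardening | hamster | brown | pilot
  2   | coffee | painting | cat | white | writer
  3   | juice | reading | rabbit | black | chef
  4   | tea | cooking | dog | gray | nurse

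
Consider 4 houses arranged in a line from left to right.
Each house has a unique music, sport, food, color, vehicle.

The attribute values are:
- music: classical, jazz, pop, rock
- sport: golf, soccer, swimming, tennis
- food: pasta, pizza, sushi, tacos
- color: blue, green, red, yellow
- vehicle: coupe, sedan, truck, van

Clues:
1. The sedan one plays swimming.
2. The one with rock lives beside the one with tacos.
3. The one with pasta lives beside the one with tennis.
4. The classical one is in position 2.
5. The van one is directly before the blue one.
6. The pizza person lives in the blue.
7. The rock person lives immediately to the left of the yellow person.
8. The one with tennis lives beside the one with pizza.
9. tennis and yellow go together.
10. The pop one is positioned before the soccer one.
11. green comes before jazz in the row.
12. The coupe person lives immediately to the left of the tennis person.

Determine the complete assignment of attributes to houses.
Solution:

House | Music | Sport | Food | Color | Vehicle
----------------------------------------------
  1   | rock | golf | pasta | green | coupe
  2   | classical | tennis | tacos | yellow | van
  3   | pop | swimming | pizza | blue | sedan
  4   | jazz | soccer | sushi | red | truck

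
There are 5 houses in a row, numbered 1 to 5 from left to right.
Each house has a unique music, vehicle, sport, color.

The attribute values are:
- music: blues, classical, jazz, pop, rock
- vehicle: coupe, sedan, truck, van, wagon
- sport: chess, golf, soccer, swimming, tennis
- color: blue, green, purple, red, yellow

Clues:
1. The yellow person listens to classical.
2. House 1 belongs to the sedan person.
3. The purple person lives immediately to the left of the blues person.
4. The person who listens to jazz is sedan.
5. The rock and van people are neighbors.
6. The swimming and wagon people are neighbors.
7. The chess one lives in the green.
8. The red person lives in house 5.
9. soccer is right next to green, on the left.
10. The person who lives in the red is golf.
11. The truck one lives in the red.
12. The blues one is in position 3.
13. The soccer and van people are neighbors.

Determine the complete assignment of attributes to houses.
Solution:

House | Music | Vehicle | Sport | Color
---------------------------------------
  1   | jazz | sedan | swimming | blue
  2   | rock | wagon | soccer | purple
  3   | blues | van | chess | green
  4   | classical | coupe | tennis | yellow
  5   | pop | truck | golf | red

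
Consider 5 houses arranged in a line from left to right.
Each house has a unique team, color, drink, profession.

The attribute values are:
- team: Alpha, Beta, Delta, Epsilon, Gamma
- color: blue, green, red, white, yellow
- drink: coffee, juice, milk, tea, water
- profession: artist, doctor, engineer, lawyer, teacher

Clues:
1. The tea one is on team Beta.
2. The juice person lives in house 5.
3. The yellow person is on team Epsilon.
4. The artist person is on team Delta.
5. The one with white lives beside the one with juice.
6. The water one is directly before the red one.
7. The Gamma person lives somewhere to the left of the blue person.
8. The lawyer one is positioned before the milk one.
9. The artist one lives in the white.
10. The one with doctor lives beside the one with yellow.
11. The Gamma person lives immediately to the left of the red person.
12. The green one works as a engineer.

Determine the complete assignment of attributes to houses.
Solution:

House | Team | Color | Drink | Profession
-----------------------------------------
  1   | Gamma | green | water | engineer
  2   | Beta | red | tea | doctor
  3   | Epsilon | yellow | coffee | lawyer
  4   | Delta | white | milk | artist
  5   | Alpha | blue | juice | teacher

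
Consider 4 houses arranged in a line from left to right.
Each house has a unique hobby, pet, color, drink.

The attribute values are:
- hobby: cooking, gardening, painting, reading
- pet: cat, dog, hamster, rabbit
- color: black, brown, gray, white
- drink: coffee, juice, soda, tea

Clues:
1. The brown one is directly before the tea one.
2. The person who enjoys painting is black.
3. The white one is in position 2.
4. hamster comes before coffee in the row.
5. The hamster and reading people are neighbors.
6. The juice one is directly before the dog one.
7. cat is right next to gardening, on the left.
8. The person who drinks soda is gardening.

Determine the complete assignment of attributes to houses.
Solution:

House | Hobby | Pet | Color | Drink
-----------------------------------
  1   | cooking | hamster | brown | juice
  2   | reading | dog | white | tea
  3   | painting | cat | black | coffee
  4   | gardening | rabbit | gray | soda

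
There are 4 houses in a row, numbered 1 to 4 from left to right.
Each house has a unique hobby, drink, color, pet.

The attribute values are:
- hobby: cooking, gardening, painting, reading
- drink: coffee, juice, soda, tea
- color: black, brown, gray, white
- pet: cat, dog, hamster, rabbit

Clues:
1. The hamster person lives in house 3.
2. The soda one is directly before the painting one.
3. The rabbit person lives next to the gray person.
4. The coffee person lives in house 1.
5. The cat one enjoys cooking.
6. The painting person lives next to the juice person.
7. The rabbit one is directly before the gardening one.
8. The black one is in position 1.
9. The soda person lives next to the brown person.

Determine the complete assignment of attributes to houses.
Solution:

House | Hobby | Drink | Color | Pet
-----------------------------------
  1   | reading | coffee | black | rabbit
  2   | gardening | soda | gray | dog
  3   | painting | tea | brown | hamster
  4   | cooking | juice | white | cat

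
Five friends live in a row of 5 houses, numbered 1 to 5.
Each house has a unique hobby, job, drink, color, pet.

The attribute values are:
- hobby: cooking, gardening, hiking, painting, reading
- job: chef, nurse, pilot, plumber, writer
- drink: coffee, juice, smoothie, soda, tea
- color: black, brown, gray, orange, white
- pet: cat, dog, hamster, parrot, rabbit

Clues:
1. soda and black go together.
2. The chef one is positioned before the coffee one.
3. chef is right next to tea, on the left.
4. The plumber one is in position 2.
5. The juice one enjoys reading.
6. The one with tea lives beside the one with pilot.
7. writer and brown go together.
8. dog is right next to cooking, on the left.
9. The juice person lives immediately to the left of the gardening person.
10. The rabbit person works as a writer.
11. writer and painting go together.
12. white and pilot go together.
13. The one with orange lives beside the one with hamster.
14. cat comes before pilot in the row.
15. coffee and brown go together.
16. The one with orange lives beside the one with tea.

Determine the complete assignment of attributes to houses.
Solution:

House | Hobby | Job | Drink | Color | Pet
-----------------------------------------
  1   | reading | chef | juice | orange | cat
  2   | gardening | plumber | tea | gray | hamster
  3   | hiking | pilot | smoothie | white | dog
  4   | cooking | nurse | soda | black | parrot
  5   | painting | writer | coffee | brown | rabbit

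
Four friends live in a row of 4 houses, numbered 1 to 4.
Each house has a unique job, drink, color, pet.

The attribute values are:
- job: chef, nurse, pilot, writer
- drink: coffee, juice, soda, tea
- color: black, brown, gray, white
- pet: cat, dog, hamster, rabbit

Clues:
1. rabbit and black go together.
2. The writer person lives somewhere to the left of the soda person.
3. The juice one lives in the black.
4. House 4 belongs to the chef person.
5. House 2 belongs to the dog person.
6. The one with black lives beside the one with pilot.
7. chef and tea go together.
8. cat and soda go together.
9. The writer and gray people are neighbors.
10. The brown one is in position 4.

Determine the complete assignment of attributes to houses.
Solution:

House | Job | Drink | Color | Pet
---------------------------------
  1   | writer | juice | black | rabbit
  2   | pilot | coffee | gray | dog
  3   | nurse | soda | white | cat
  4   | chef | tea | brown | hamster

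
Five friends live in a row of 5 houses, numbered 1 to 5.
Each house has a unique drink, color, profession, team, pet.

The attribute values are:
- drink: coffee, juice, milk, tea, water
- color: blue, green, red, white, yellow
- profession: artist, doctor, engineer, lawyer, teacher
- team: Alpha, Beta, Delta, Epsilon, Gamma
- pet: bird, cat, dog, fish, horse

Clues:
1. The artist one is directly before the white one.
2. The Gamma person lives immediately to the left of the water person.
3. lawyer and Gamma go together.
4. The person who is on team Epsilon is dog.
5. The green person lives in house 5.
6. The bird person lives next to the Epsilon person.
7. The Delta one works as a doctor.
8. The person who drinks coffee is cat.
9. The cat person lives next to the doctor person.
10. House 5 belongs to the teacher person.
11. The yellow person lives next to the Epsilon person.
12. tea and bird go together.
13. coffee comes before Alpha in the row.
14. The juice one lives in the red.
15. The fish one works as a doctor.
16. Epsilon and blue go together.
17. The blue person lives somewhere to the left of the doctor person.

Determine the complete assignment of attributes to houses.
Solution:

House | Drink | Color | Profession | Team | Pet
-----------------------------------------------
  1   | tea | yellow | lawyer | Gamma | bird
  2   | water | blue | artist | Epsilon | dog
  3   | coffee | white | engineer | Beta | cat
  4   | juice | red | doctor | Delta | fish
  5   | milk | green | teacher | Alpha | horse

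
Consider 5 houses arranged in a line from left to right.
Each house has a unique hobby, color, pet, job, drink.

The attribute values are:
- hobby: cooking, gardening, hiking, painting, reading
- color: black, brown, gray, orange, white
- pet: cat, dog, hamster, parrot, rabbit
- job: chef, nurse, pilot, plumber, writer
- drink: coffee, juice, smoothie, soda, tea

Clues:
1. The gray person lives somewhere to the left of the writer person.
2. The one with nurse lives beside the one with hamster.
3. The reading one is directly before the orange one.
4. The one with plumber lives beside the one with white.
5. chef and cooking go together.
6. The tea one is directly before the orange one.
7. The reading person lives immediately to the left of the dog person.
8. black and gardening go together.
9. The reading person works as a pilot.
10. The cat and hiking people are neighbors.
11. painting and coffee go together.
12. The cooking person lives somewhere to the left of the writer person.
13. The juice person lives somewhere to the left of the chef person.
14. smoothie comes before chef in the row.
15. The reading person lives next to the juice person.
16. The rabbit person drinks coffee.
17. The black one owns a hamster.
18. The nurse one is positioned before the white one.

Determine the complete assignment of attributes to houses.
Solution:

House | Hobby | Color | Pet | Job | Drink
-----------------------------------------
  1   | reading | gray | cat | pilot | tea
  2   | hiking | orange | dog | nurse | juice
  3   | gardening | black | hamster | plumber | smoothie
  4   | cooking | white | parrot | chef | soda
  5   | painting | brown | rabbit | writer | coffee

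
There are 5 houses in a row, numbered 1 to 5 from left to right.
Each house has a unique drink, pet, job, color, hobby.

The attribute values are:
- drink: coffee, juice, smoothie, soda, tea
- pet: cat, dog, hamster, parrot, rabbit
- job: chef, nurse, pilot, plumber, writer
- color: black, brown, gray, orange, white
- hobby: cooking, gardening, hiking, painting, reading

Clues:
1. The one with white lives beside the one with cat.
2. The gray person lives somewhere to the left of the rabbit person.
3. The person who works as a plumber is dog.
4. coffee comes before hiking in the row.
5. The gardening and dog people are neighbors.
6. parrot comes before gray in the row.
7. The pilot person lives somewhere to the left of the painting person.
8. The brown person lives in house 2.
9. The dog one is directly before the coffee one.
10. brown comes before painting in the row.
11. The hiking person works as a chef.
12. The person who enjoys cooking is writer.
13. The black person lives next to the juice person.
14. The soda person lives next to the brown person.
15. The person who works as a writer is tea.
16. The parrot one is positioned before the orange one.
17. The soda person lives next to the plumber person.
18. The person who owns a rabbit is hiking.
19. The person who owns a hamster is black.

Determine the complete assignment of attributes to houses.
Solution:

House | Drink | Pet | Job | Color | Hobby
-----------------------------------------
  1   | soda | hamster | pilot | black | gardening
  2   | juice | dog | plumber | brown | reading
  3   | coffee | parrot | nurse | white | painting
  4   | tea | cat | writer | gray | cooking
  5   | smoothie | rabbit | chef | orange | hiking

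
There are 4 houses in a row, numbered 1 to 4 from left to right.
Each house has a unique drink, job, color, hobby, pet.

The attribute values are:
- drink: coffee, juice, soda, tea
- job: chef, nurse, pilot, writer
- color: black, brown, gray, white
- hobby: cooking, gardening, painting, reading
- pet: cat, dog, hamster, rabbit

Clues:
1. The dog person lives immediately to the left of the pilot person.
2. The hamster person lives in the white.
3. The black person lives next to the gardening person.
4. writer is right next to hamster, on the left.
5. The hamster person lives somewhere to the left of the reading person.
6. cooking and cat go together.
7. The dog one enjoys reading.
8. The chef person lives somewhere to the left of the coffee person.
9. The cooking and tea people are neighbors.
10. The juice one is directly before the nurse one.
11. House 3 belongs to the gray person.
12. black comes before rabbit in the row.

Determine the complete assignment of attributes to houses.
Solution:

House | Drink | Job | Color | Hobby | Pet
-----------------------------------------
  1   | juice | writer | black | cooking | cat
  2   | tea | nurse | white | gardening | hamster
  3   | soda | chef | gray | reading | dog
  4   | coffee | pilot | brown | painting | rabbit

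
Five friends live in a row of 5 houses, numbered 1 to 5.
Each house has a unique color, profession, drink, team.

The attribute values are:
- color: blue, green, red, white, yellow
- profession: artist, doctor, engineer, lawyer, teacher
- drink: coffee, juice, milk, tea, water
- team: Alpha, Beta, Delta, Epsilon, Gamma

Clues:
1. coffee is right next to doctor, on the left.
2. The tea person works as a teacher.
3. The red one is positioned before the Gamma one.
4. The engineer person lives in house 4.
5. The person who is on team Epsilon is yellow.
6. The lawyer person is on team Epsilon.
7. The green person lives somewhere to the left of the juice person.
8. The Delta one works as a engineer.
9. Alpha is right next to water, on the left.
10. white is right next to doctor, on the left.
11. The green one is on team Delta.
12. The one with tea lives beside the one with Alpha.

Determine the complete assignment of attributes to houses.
Solution:

House | Color | Profession | Drink | Team
-----------------------------------------
  1   | red | teacher | tea | Beta
  2   | white | artist | coffee | Alpha
  3   | blue | doctor | water | Gamma
  4   | green | engineer | milk | Delta
  5   | yellow | lawyer | juice | Epsilon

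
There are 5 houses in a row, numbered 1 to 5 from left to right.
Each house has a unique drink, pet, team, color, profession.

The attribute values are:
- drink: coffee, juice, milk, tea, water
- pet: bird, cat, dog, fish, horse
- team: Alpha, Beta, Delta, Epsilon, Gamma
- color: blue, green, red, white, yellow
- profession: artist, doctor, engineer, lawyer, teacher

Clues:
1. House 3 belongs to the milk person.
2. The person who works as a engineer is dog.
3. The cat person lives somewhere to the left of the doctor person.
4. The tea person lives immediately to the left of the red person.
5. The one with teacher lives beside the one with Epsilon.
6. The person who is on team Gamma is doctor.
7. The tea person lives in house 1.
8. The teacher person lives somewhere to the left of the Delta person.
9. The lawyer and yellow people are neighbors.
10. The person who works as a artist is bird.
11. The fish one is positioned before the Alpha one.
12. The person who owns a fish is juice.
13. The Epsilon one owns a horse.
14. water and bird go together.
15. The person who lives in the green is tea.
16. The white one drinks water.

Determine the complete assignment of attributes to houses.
Solution:

House | Drink | Pet | Team | Color | Profession
-----------------------------------------------
  1   | tea | cat | Beta | green | teacher
  2   | coffee | horse | Epsilon | red | lawyer
  3   | milk | dog | Delta | yellow | engineer
  4   | juice | fish | Gamma | blue | doctor
  5   | water | bird | Alpha | white | artist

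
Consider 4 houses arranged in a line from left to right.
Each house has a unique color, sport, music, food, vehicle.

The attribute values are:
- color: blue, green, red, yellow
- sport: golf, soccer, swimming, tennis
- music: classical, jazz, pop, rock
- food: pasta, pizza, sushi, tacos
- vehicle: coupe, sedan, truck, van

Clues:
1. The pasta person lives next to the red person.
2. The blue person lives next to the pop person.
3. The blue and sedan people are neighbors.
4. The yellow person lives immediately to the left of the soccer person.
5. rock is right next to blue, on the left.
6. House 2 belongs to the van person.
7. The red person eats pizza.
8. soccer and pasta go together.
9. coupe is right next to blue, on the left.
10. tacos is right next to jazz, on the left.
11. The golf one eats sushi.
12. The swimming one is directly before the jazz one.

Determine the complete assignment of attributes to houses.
Solution:

House | Color | Sport | Music | Food | Vehicle
----------------------------------------------
  1   | yellow | swimming | rock | tacos | coupe
  2   | blue | soccer | jazz | pasta | van
  3   | red | tennis | pop | pizza | sedan
  4   | green | golf | classical | sushi | truck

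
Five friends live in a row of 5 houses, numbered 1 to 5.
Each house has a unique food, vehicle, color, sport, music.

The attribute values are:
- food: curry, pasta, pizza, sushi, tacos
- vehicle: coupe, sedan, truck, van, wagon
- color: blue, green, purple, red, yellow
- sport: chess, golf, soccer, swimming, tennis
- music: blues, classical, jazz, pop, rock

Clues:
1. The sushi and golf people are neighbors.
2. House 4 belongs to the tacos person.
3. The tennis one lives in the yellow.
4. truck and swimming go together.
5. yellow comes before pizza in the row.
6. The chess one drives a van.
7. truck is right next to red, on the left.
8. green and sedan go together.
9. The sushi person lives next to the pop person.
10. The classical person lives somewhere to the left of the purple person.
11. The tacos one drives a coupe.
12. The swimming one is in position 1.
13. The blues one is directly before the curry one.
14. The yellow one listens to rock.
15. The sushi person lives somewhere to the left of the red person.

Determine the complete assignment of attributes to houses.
Solution:

House | Food | Vehicle | Color | Sport | Music
----------------------------------------------
  1   | sushi | truck | blue | swimming | blues
  2   | curry | wagon | red | golf | pop
  3   | pasta | sedan | green | soccer | classical
  4   | tacos | coupe | yellow | tennis | rock
  5   | pizza | van | purple | chess | jazz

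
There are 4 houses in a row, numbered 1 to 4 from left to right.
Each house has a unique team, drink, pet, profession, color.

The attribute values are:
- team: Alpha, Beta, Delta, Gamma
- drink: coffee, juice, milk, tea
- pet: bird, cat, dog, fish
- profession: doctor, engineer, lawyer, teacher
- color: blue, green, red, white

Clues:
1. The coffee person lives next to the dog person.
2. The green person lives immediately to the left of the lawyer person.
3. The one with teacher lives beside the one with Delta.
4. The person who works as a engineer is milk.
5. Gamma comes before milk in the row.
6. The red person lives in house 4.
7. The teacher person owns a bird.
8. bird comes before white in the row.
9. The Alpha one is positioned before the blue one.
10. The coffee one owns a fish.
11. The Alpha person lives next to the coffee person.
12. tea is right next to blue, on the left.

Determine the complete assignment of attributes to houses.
Solution:

House | Team | Drink | Pet | Profession | Color
-----------------------------------------------
  1   | Alpha | tea | bird | teacher | green
  2   | Delta | coffee | fish | lawyer | blue
  3   | Gamma | juice | dog | doctor | white
  4   | Beta | milk | cat | engineer | red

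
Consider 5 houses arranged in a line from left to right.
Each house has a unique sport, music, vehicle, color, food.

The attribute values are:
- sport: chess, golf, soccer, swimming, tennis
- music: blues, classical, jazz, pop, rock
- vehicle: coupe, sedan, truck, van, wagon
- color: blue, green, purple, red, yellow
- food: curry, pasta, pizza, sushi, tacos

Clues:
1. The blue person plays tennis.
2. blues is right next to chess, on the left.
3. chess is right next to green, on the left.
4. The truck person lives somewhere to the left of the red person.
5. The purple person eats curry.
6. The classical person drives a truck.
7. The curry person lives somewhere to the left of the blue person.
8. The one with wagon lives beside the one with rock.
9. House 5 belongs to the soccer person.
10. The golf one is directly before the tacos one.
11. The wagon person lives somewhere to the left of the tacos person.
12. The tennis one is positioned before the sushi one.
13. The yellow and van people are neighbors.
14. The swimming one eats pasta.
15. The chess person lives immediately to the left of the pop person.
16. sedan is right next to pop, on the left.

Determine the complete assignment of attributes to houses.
Solution:

House | Sport | Music | Vehicle | Color | Food
----------------------------------------------
  1   | golf | blues | wagon | purple | curry
  2   | chess | rock | sedan | yellow | tacos
  3   | swimming | pop | van | green | pasta
  4   | tennis | classical | truck | blue | pizza
  5   | soccer | jazz | coupe | red | sushi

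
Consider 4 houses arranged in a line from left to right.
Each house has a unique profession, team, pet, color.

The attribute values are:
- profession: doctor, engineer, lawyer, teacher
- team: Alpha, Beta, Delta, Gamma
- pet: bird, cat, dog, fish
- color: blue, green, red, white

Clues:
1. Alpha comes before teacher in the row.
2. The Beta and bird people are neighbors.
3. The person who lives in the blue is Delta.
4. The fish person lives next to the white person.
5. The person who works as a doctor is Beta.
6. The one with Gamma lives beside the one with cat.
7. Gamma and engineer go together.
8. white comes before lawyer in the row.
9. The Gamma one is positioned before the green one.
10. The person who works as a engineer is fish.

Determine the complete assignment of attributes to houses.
Solution:

House | Profession | Team | Pet | Color
---------------------------------------
  1   | engineer | Gamma | fish | red
  2   | doctor | Beta | cat | white
  3   | lawyer | Alpha | bird | green
  4   | teacher | Delta | dog | blue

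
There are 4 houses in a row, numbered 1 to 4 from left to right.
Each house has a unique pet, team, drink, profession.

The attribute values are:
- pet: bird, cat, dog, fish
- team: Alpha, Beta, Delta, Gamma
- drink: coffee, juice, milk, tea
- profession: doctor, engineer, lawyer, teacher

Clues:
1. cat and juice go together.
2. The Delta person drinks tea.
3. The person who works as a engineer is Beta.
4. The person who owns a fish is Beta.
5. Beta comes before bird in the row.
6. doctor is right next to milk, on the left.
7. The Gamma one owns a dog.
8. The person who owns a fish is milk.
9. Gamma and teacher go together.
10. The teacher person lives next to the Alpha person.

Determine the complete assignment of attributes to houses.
Solution:

House | Pet | Team | Drink | Profession
---------------------------------------
  1   | dog | Gamma | coffee | teacher
  2   | cat | Alpha | juice | doctor
  3   | fish | Beta | milk | engineer
  4   | bird | Delta | tea | lawyer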